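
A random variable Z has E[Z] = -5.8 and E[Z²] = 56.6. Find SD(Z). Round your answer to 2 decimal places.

4.79

Var(Z) = 56.6 − (-5.8)² = 22.96
SD(Z) = √22.96 ≈ 4.79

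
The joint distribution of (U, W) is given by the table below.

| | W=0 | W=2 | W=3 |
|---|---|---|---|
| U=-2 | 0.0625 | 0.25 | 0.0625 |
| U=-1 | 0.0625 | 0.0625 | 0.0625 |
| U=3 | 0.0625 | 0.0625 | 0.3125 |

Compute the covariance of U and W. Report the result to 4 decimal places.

0.7266

E[U] = 0.375,  E[W] = 2.0625
E[UW] = 1.5
cov(U,W) = E[UW] − E[U]E[W] = 1.5 − (0.375)(2.0625) = 0.7265625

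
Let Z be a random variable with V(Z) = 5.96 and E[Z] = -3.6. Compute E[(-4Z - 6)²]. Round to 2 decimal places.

E[-4Z - 6] = -4·-3.6 − 6 = 8.4
V(-4Z - 6) = (-4)²·5.96 = 95.36
E[(-4Z - 6)²] = V((-4Z - 6)) + (E[(-4Z - 6)])² = 95.36 + (8.4)² = 165.92

165.92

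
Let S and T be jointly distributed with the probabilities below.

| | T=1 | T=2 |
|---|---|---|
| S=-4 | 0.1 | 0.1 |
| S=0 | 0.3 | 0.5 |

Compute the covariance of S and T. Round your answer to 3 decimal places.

0.080

E[S] = -0.8,  E[T] = 1.6
E[ST] = -1.2
Cov(S,T) = E[ST] − E[S]E[T] = -1.2 − (-0.8)(1.6) = 0.08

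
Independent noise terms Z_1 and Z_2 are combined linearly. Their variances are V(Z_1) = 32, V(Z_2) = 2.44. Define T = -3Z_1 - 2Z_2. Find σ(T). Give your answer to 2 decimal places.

17.26

By independence, V(T) = (-3)²V(Z_1) + (-2)²V(Z_2)
= (-3)²·32 + (-2)²·2.44 = 297.76
σ(T) = √297.76 ≈ 17.26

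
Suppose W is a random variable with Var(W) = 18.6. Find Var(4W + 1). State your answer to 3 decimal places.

Var(4W + 1) = (4)²·Var(W) = 16·18.6 = 297.6

297.600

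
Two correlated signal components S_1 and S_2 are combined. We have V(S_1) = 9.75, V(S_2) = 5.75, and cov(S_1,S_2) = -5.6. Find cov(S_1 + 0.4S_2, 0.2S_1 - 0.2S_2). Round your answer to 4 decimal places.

2.1620

cov(S_1 + 0.4S_2, 0.2S_1 - 0.2S_2) = (1)(0.2)V(S_1) + (0.4)(-0.2)V(S_2) + [(1)(-0.2) + (0.4)(0.2)]cov(S_1,S_2)
= 0.2·9.75 + -0.08·5.75 + -0.12·-5.6 = 2.162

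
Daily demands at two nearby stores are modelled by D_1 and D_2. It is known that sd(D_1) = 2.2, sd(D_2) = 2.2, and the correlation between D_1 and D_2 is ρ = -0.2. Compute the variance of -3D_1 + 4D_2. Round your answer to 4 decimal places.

V(D_1) = (2.2)² = 4.84;  V(D_2) = (2.2)² = 4.84
Cov(D_1,D_2) = ρ·sd(D_1)·sd(D_2) = -0.2·2.2·2.2 = -0.968
V(-3D_1 + 4D_2) = (-3)²·V(D_1) + (4)²·V(D_2) + 2·(-3)·(4)·Cov(D_1,D_2)
= 9·4.84 + 16·4.84 + -24·-0.968 = 144.232

144.2320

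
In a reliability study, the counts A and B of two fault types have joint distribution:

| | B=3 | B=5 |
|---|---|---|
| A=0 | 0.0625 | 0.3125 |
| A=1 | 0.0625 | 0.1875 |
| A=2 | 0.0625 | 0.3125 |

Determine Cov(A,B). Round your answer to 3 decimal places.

0.000

E[A] = 1,  E[B] = 4.625
E[AB] = 4.625
Cov(A,B) = E[AB] − E[A]E[B] = 4.625 − (1)(4.625) = 0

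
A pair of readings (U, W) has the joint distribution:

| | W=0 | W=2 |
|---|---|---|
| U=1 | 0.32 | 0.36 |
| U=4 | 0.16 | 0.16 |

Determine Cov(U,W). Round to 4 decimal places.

E[U] = 1.96,  E[W] = 1.04
E[UW] = 2
Cov(U,W) = E[UW] − E[U]E[W] = 2 − (1.96)(1.04) = -0.0384

-0.0384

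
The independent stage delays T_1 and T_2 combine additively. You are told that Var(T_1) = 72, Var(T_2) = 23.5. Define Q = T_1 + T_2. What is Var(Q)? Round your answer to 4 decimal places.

95.5000

By independence, Var(Q) = (1)²Var(T_1) + (1)²Var(T_2)
= (1)²·72 + (1)²·23.5 = 95.5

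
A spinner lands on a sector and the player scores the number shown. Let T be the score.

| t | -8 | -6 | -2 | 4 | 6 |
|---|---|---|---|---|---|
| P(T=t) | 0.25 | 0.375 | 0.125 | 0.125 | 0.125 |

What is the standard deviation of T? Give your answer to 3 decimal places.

E[T] = (-8)(0.25) + (-6)(0.375) + (-2)(0.125) + (4)(0.125) + (6)(0.125) = -3.25
E[T²] = (-8)²(0.25) + (-6)²(0.375) + (-2)²(0.125) + (4)²(0.125) + (6)²(0.125) = 36.5
var(T) = E[T²] − (E[T])² = 36.5 − (-3.25)² = 25.9375
σ(T) = √25.9375 ≈ 5.093

5.093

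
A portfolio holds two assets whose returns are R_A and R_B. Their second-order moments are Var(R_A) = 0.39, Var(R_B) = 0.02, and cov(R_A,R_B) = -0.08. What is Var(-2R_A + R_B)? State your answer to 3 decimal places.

Var(-2R_A + R_B) = (-2)²·Var(R_A) + (1)²·Var(R_B) + 2·(-2)·(1)·cov(R_A,R_B)
= 4·0.39 + 1·0.02 + -4·-0.08 = 1.9

1.900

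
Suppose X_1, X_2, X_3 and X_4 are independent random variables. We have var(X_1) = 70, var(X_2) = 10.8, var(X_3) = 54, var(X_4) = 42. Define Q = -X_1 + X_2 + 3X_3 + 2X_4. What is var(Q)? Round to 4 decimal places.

734.8000

By independence, var(Q) = (-1)²var(X_1) + (1)²var(X_2) + (3)²var(X_3) + (2)²var(X_4)
= (-1)²·70 + (1)²·10.8 + (3)²·54 + (2)²·42 = 734.8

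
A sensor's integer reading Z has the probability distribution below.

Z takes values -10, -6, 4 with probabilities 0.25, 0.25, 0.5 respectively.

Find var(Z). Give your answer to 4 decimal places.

E[Z] = (-10)(0.25) + (-6)(0.25) + (4)(0.5) = -2
E[Z²] = (-10)²(0.25) + (-6)²(0.25) + (4)²(0.5) = 42
var(Z) = E[Z²] − (E[Z])² = 42 − (-2)² = 38

38.0000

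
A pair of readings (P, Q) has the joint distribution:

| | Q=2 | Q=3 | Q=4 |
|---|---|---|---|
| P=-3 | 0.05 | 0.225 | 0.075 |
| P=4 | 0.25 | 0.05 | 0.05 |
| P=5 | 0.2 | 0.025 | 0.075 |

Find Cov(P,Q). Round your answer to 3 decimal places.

-0.945

E[P] = 1.85,  E[Q] = 2.7
E[PQ] = 4.05
Cov(P,Q) = E[PQ] − E[P]E[Q] = 4.05 − (1.85)(2.7) = -0.945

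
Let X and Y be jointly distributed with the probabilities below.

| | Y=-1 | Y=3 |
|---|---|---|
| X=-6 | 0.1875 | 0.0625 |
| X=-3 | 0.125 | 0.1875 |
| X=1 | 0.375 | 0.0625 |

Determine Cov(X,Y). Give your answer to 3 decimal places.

-1.000

E[X] = -2,  E[Y] = 0.25
E[XY] = -1.5
Cov(X,Y) = E[XY] − E[X]E[Y] = -1.5 − (-2)(0.25) = -1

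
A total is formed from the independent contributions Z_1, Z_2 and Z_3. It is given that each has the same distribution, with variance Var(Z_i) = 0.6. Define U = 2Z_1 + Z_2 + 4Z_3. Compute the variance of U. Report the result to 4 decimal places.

12.6000

By independence, Var(U) = (2)²Var(Z_1) + (1)²Var(Z_2) + (4)²Var(Z_3)
= (2)²·0.6 + (1)²·0.6 + (4)²·0.6 = 12.6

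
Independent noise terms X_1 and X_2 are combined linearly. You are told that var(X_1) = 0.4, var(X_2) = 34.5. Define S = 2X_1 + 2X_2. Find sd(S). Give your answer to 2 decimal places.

11.82

By independence, var(S) = (2)²var(X_1) + (2)²var(X_2)
= (2)²·0.4 + (2)²·34.5 = 139.6
sd(S) = √139.6 ≈ 11.82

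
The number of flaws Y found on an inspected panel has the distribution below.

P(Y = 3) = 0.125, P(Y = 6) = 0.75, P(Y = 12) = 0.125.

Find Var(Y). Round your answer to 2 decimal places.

5.48

E[Y] = (3)(0.125) + (6)(0.75) + (12)(0.125) = 6.375
E[Y²] = (3)²(0.125) + (6)²(0.75) + (12)²(0.125) = 46.125
Var(Y) = E[Y²] − (E[Y])² = 46.125 − (6.375)² = 5.484375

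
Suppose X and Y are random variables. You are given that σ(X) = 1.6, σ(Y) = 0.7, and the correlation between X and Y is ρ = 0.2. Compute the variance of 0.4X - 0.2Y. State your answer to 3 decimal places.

0.393

Var(X) = (1.6)² = 2.56;  Var(Y) = (0.7)² = 0.49
cov(X,Y) = ρ·σ(X)·σ(Y) = 0.2·1.6·0.7 = 0.224
Var(0.4X - 0.2Y) = (0.4)²·Var(X) + (-0.2)²·Var(Y) + 2·(0.4)·(-0.2)·cov(X,Y)
= 0.16·2.56 + 0.04·0.49 + -0.16·0.224 = 0.39336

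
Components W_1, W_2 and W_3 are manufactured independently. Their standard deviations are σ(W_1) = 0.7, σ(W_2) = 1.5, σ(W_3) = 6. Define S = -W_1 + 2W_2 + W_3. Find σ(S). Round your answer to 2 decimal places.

6.74

var(W_1) = 0.49, var(W_2) = 2.25, var(W_3) = 36
By independence, var(S) = (-1)²var(W_1) + (2)²var(W_2) + (1)²var(W_3)
= (-1)²·0.49 + (2)²·2.25 + (1)²·36 = 45.49
σ(S) = √45.49 ≈ 6.74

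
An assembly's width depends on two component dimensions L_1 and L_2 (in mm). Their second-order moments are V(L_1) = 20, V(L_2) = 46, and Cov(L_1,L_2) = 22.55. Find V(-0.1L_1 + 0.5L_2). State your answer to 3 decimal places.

9.445

V(-0.1L_1 + 0.5L_2) = (-0.1)²·V(L_1) + (0.5)²·V(L_2) + 2·(-0.1)·(0.5)·Cov(L_1,L_2)
= 0.01·20 + 0.25·46 + -0.1·22.55 = 9.445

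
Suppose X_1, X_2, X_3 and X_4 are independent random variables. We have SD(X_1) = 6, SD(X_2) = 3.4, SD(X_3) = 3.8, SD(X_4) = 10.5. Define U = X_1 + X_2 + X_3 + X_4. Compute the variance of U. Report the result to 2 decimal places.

172.25

var(X_1) = 36, var(X_2) = 11.56, var(X_3) = 14.44, var(X_4) = 110.25
By independence, var(U) = (1)²var(X_1) + (1)²var(X_2) + (1)²var(X_3) + (1)²var(X_4)
= (1)²·36 + (1)²·11.56 + (1)²·14.44 + (1)²·110.25 = 172.25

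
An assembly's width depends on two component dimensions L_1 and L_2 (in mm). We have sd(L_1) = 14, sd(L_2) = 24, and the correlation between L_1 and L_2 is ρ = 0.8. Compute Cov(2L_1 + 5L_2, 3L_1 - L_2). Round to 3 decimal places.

V(L_1) = (14)² = 196;  V(L_2) = (24)² = 576
Cov(L_1,L_2) = ρ·sd(L_1)·sd(L_2) = 0.8·14·24 = 268.8
Cov(2L_1 + 5L_2, 3L_1 - L_2) = (2)(3)V(L_1) + (5)(-1)V(L_2) + [(2)(-1) + (5)(3)]Cov(L_1,L_2)
= 6·196 + -5·576 + 13·268.8 = 1790.4

1790.400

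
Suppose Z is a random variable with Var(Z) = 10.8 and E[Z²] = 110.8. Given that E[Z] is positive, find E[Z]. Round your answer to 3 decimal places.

(E[Z])² = E[Z²] − Var(Z) = 110.8 − 10.8 = 100
E[Z] = √100 = 10

10.000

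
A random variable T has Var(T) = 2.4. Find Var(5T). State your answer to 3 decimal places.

60.000

Var(5T) = (5)²·Var(T) = 25·2.4 = 60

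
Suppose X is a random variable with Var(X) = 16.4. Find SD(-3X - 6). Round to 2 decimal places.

12.15

Var(-3X - 6) = (-3)²·16.4 = 147.6
SD(-3X - 6) = √147.6 ≈ 12.15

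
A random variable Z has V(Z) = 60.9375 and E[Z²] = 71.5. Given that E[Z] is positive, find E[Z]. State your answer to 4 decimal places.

3.2500

(E[Z])² = E[Z²] − V(Z) = 71.5 − 60.9375 = 10.5625
E[Z] = √10.5625 = 3.25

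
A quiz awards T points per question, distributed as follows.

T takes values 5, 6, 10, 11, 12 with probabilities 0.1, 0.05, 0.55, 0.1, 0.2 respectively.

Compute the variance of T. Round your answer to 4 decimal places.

4.1600

E[T] = (5)(0.1) + (6)(0.05) + (10)(0.55) + (11)(0.1) + (12)(0.2) = 9.8
E[T²] = (5)²(0.1) + (6)²(0.05) + (10)²(0.55) + (11)²(0.1) + (12)²(0.2) = 100.2
V(T) = E[T²] − (E[T])² = 100.2 − (9.8)² = 4.16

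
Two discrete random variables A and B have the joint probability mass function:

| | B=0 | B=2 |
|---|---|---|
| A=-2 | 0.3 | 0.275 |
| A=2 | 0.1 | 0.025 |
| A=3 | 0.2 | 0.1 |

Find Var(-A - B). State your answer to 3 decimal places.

E[A] = 0,  E[B] = 0.8,  E[AB] = -0.4
Var(A) = 5.5 − (0)² = 5.5;  Var(B) = 1.6 − (0.8)² = 0.96
cov(A,B) = -0.4 − (0)(0.8) = -0.4
Var(-A - B) = (-1)²·5.5 + (-1)²·0.96 + 2·(-1)·(-1)·-0.4 = 5.66

5.660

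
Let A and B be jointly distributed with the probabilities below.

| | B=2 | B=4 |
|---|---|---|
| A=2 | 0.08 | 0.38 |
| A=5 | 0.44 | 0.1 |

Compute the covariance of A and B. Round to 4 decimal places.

-0.9552

E[A] = 3.62,  E[B] = 2.96
E[AB] = 9.76
Cov(A,B) = E[AB] − E[A]E[B] = 9.76 − (3.62)(2.96) = -0.9552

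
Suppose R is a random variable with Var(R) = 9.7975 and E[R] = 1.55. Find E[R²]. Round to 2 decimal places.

E[R²] = Var(R) + (E[R])² = 9.7975 + (1.55)² = 12.2

12.20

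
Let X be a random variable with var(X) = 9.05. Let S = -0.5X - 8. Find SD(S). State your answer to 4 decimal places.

var(-0.5X - 8) = (-0.5)²·9.05 = 2.2625
SD(S) = √2.2625 ≈ 1.5042

1.5042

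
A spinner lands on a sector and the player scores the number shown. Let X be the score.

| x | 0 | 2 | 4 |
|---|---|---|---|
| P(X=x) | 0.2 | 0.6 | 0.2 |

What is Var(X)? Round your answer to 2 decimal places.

E[X] = (0)(0.2) + (2)(0.6) + (4)(0.2) = 2
E[X²] = (0)²(0.2) + (2)²(0.6) + (4)²(0.2) = 5.6
Var(X) = E[X²] − (E[X])² = 5.6 − (2)² = 1.6

1.60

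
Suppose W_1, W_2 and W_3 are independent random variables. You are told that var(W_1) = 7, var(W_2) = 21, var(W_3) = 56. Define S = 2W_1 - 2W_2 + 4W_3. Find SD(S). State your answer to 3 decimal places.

31.749

By independence, var(S) = (2)²var(W_1) + (-2)²var(W_2) + (4)²var(W_3)
= (2)²·7 + (-2)²·21 + (4)²·56 = 1008
SD(S) = √1008 ≈ 31.749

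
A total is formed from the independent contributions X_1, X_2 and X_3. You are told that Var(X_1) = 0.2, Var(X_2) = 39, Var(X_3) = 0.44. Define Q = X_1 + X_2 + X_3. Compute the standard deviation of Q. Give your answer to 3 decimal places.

By independence, Var(Q) = (1)²Var(X_1) + (1)²Var(X_2) + (1)²Var(X_3)
= (1)²·0.2 + (1)²·39 + (1)²·0.44 = 39.64
SD(Q) = √39.64 ≈ 6.296

6.296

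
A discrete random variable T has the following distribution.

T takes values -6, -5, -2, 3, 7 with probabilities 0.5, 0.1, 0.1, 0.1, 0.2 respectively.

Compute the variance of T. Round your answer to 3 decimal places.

E[T] = (-6)(0.5) + (-5)(0.1) + (-2)(0.1) + (3)(0.1) + (7)(0.2) = -2
E[T²] = (-6)²(0.5) + (-5)²(0.1) + (-2)²(0.1) + (3)²(0.1) + (7)²(0.2) = 31.6
V(T) = E[T²] − (E[T])² = 31.6 − (-2)² = 27.6

27.600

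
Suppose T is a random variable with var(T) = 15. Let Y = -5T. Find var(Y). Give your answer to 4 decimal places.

var(-5T) = (-5)²·var(T) = 25·15 = 375

375.0000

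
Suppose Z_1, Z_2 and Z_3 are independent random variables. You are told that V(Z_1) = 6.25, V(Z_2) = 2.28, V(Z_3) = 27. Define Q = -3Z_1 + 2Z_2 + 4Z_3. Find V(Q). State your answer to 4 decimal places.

497.3700

By independence, V(Q) = (-3)²V(Z_1) + (2)²V(Z_2) + (4)²V(Z_3)
= (-3)²·6.25 + (2)²·2.28 + (4)²·27 = 497.37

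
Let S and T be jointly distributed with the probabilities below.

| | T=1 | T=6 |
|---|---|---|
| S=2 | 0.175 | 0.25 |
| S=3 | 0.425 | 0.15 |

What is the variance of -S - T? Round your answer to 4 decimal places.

E[S] = 2.575,  E[T] = 3,  E[ST] = 7.325
V(S) = 6.875 − (2.575)² = 0.244375;  V(T) = 15 − (3)² = 6
cov(S,T) = 7.325 − (2.575)(3) = -0.4
V(-S - T) = (-1)²·0.244375 + (-1)²·6 + 2·(-1)·(-1)·-0.4 = 5.444375

5.4444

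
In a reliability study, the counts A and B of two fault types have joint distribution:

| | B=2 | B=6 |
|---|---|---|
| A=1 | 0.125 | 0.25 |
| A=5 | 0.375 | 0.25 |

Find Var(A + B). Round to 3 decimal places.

5.750

E[A] = 3.5,  E[B] = 4,  E[AB] = 13
Var(A) = 16 − (3.5)² = 3.75;  Var(B) = 20 − (4)² = 4
Cov(A,B) = 13 − (3.5)(4) = -1
Var(A + B) = (1)²·3.75 + (1)²·4 + 2·(1)·(1)·-1 = 5.75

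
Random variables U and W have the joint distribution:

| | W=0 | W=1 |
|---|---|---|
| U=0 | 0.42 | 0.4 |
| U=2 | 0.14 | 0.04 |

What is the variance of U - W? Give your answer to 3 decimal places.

E[U] = 0.36,  E[W] = 0.44,  E[UW] = 0.08
Var(U) = 0.72 − (0.36)² = 0.5904;  Var(W) = 0.44 − (0.44)² = 0.2464
cov(U,W) = 0.08 − (0.36)(0.44) = -0.0784
Var(U - W) = (1)²·0.5904 + (-1)²·0.2464 + 2·(1)·(-1)·-0.0784 = 0.9936

0.994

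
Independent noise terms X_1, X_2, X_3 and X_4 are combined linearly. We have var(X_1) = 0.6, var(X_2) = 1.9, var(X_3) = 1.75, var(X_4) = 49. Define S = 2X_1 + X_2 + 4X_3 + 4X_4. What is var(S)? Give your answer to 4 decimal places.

By independence, var(S) = (2)²var(X_1) + (1)²var(X_2) + (4)²var(X_3) + (4)²var(X_4)
= (2)²·0.6 + (1)²·1.9 + (4)²·1.75 + (4)²·49 = 816.3

816.3000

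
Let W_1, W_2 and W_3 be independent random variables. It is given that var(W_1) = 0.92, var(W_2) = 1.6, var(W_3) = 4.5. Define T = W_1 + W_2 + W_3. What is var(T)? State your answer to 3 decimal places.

By independence, var(T) = (1)²var(W_1) + (1)²var(W_2) + (1)²var(W_3)
= (1)²·0.92 + (1)²·1.6 + (1)²·4.5 = 7.02

7.020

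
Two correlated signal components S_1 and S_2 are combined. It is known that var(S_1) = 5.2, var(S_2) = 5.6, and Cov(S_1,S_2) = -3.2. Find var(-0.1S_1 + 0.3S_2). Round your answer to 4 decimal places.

0.7480

var(-0.1S_1 + 0.3S_2) = (-0.1)²·var(S_1) + (0.3)²·var(S_2) + 2·(-0.1)·(0.3)·Cov(S_1,S_2)
= 0.01·5.2 + 0.09·5.6 + -0.06·-3.2 = 0.748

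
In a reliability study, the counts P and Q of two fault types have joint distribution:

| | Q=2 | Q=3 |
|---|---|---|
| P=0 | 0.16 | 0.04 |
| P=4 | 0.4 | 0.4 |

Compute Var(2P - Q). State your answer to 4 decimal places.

E[P] = 3.2,  E[Q] = 2.44,  E[PQ] = 8
Var(P) = 12.8 − (3.2)² = 2.56;  Var(Q) = 6.2 − (2.44)² = 0.2464
Cov(P,Q) = 8 − (3.2)(2.44) = 0.192
Var(2P - Q) = (2)²·2.56 + (-1)²·0.2464 + 2·(2)·(-1)·0.192 = 9.7184

9.7184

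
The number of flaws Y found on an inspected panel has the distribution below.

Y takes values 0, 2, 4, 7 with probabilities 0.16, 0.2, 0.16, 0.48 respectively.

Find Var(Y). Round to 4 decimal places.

E[Y] = (0)(0.16) + (2)(0.2) + (4)(0.16) + (7)(0.48) = 4.4
E[Y²] = (0)²(0.16) + (2)²(0.2) + (4)²(0.16) + (7)²(0.48) = 26.88
Var(Y) = E[Y²] − (E[Y])² = 26.88 − (4.4)² = 7.52

7.5200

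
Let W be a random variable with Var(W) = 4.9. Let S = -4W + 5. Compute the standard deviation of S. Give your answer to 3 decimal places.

Var(-4W + 5) = (-4)²·4.9 = 78.4
sd(S) = √78.4 ≈ 8.854

8.854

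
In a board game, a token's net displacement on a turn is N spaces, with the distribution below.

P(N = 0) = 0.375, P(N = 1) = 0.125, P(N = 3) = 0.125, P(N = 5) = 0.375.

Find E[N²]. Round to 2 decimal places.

10.63

E[N²] = (0)²(0.375) + (1)²(0.125) + (3)²(0.125) + (5)²(0.375) = 10.625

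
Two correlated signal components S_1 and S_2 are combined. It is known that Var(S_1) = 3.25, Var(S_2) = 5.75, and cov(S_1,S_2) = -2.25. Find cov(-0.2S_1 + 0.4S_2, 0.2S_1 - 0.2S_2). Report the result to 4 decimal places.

-0.8600

cov(-0.2S_1 + 0.4S_2, 0.2S_1 - 0.2S_2) = (-0.2)(0.2)Var(S_1) + (0.4)(-0.2)Var(S_2) + [(-0.2)(-0.2) + (0.4)(0.2)]cov(S_1,S_2)
= -0.04·3.25 + -0.08·5.75 + 0.12·-2.25 = -0.86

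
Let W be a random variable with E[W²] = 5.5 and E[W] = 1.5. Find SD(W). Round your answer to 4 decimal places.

1.8028

V(W) = 5.5 − (1.5)² = 3.25
SD(W) = √3.25 ≈ 1.8028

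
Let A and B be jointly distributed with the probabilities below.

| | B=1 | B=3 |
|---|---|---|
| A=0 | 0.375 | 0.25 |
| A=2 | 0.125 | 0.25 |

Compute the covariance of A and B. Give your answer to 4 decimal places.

E[A] = 0.75,  E[B] = 2
E[AB] = 1.75
Cov(A,B) = E[AB] − E[A]E[B] = 1.75 − (0.75)(2) = 0.25

0.2500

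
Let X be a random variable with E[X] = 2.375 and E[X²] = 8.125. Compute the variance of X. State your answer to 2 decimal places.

var(X) = 8.125 − (2.375)² = 2.484375

2.48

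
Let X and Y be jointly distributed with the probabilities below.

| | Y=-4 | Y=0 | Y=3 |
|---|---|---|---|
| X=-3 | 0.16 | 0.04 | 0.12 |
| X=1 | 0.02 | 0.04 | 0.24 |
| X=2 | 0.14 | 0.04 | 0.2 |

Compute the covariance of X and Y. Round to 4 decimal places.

E[X] = 0.1,  E[Y] = 0.4
E[XY] = 1.56
Cov(X,Y) = E[XY] − E[X]E[Y] = 1.56 − (0.1)(0.4) = 1.52

1.5200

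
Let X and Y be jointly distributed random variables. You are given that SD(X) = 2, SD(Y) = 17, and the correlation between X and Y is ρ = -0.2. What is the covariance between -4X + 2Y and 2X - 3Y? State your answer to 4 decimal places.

Var(X) = (2)² = 4;  Var(Y) = (17)² = 289
Cov(X,Y) = ρ·SD(X)·SD(Y) = -0.2·2·17 = -6.8
Cov(-4X + 2Y, 2X - 3Y) = (-4)(2)Var(X) + (2)(-3)Var(Y) + [(-4)(-3) + (2)(2)]Cov(X,Y)
= -8·4 + -6·289 + 16·-6.8 = -1874.8

-1874.8000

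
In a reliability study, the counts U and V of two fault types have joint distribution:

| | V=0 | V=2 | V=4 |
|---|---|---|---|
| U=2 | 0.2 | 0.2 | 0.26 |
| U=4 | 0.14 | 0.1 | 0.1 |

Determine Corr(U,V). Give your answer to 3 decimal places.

-0.118

E[U] = 2.68,  E[V] = 2.04
E[UV] = 5.28
Cov(U,V) = E[UV] − E[U]E[V] = 5.28 − (2.68)(2.04) = -0.1872
Var(U) = 0.8976,  Var(V) = 2.7984
ρ = -0.1872 / √(0.8976·2.7984) ≈ -0.118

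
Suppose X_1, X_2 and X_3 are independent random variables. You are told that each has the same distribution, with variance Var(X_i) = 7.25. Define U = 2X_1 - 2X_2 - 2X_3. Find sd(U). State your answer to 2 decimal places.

9.33

By independence, Var(U) = (2)²Var(X_1) + (-2)²Var(X_2) + (-2)²Var(X_3)
= (2)²·7.25 + (-2)²·7.25 + (-2)²·7.25 = 87
sd(U) = √87 ≈ 9.33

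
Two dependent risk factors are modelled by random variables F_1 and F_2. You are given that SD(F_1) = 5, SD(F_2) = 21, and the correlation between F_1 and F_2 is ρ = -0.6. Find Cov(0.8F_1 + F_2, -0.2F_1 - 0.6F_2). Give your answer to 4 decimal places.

-225.7600

V(F_1) = (5)² = 25;  V(F_2) = (21)² = 441
Cov(F_1,F_2) = ρ·SD(F_1)·SD(F_2) = -0.6·5·21 = -63
Cov(0.8F_1 + F_2, -0.2F_1 - 0.6F_2) = (0.8)(-0.2)V(F_1) + (1)(-0.6)V(F_2) + [(0.8)(-0.6) + (1)(-0.2)]Cov(F_1,F_2)
= -0.16·25 + -0.6·441 + -0.68·-63 = -225.76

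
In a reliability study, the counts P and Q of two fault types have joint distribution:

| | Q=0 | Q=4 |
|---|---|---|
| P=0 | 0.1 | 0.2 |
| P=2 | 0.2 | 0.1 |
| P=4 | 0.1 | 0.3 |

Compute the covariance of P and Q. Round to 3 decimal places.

0.320

E[P] = 2.2,  E[Q] = 2.4
E[PQ] = 5.6
Cov(P,Q) = E[PQ] − E[P]E[Q] = 5.6 − (2.2)(2.4) = 0.32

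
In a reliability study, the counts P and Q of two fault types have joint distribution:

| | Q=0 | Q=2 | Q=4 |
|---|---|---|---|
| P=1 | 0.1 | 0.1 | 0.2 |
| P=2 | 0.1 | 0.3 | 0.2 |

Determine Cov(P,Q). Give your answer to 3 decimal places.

-0.040

E[P] = 1.6,  E[Q] = 2.4
E[PQ] = 3.8
Cov(P,Q) = E[PQ] − E[P]E[Q] = 3.8 − (1.6)(2.4) = -0.04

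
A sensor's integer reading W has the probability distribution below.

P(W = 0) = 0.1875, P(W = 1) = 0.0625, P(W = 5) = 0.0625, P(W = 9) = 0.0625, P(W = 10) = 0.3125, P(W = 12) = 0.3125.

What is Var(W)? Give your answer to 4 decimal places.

E[W] = (0)(0.1875) + (1)(0.0625) + (5)(0.0625) + (9)(0.0625) + (10)(0.3125) + (12)(0.3125) = 7.8125
E[W²] = (0)²(0.1875) + (1)²(0.0625) + (5)²(0.0625) + (9)²(0.0625) + (10)²(0.3125) + (12)²(0.3125) = 82.9375
Var(W) = E[W²] − (E[W])² = 82.9375 − (7.8125)² = 21.90234375

21.9023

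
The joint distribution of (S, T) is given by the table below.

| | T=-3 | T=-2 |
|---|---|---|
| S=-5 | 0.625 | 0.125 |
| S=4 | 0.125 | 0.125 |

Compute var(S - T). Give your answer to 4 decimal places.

14.2500

E[S] = -2.75,  E[T] = -2.75,  E[ST] = 8.125
var(S) = 22.75 − (-2.75)² = 15.1875;  var(T) = 7.75 − (-2.75)² = 0.1875
cov(S,T) = 8.125 − (-2.75)(-2.75) = 0.5625
var(S - T) = (1)²·15.1875 + (-1)²·0.1875 + 2·(1)·(-1)·0.5625 = 14.25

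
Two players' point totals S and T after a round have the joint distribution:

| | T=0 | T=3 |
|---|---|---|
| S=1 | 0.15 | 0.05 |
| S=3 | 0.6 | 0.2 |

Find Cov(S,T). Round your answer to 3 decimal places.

E[S] = 2.6,  E[T] = 0.75
E[ST] = 1.95
Cov(S,T) = E[ST] − E[S]E[T] = 1.95 − (2.6)(0.75) = 0

0.000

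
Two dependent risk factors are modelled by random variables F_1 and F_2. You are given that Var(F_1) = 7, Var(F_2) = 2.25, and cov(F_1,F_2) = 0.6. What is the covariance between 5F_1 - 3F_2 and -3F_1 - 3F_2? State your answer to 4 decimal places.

-88.3500

cov(5F_1 - 3F_2, -3F_1 - 3F_2) = (5)(-3)Var(F_1) + (-3)(-3)Var(F_2) + [(5)(-3) + (-3)(-3)]cov(F_1,F_2)
= -15·7 + 9·2.25 + -6·0.6 = -88.35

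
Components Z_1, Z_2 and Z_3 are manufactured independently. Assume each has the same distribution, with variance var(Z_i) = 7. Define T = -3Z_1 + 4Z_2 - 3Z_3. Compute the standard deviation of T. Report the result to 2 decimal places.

By independence, var(T) = (-3)²var(Z_1) + (4)²var(Z_2) + (-3)²var(Z_3)
= (-3)²·7 + (4)²·7 + (-3)²·7 = 238
SD(T) = √238 ≈ 15.43

15.43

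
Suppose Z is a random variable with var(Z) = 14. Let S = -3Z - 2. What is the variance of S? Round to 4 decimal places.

126.0000

var(-3Z - 2) = (-3)²·var(Z) = 9·14 = 126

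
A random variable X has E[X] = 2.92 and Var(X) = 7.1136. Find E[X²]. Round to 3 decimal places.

E[X²] = Var(X) + (E[X])² = 7.1136 + (2.92)² = 15.64

15.640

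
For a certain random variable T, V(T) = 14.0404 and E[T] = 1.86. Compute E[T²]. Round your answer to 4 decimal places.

E[T²] = V(T) + (E[T])² = 14.0404 + (1.86)² = 17.5

17.5000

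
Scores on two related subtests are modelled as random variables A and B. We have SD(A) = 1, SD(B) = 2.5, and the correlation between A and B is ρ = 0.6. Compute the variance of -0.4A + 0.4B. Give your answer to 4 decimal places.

0.6800

Var(A) = (1)² = 1;  Var(B) = (2.5)² = 6.25
Cov(A,B) = ρ·SD(A)·SD(B) = 0.6·1·2.5 = 1.5
Var(-0.4A + 0.4B) = (-0.4)²·Var(A) + (0.4)²·Var(B) + 2·(-0.4)·(0.4)·Cov(A,B)
= 0.16·1 + 0.16·6.25 + -0.32·1.5 = 0.68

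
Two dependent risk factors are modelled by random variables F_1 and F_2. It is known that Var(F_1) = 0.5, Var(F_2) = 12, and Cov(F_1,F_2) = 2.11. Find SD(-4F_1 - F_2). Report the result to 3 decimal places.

Var(-4F_1 - F_2) = (-4)²·Var(F_1) + (-1)²·Var(F_2) + 2·(-4)·(-1)·Cov(F_1,F_2)
= 16·0.5 + 1·12 + 8·2.11 = 36.88
SD(-4F_1 - F_2) = √36.88 ≈ 6.073

6.073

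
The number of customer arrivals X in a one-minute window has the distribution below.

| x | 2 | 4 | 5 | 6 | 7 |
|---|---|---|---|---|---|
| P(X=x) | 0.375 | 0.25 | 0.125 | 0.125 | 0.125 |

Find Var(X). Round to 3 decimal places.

E[X] = (2)(0.375) + (4)(0.25) + (5)(0.125) + (6)(0.125) + (7)(0.125) = 4
E[X²] = (2)²(0.375) + (4)²(0.25) + (5)²(0.125) + (6)²(0.125) + (7)²(0.125) = 19.25
Var(X) = E[X²] − (E[X])² = 19.25 − (4)² = 3.25

3.250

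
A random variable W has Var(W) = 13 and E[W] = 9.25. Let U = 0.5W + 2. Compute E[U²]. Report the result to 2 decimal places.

47.14

E[0.5W + 2] = 0.5·9.25 + 2 = 6.625
Var(0.5W + 2) = (0.5)²·13 = 3.25
E[U²] = Var(U) + (E[U])² = 3.25 + (6.625)² = 47.140625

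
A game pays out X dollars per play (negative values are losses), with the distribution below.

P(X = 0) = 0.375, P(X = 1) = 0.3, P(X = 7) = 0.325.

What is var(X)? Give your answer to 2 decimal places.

9.59

E[X] = (0)(0.375) + (1)(0.3) + (7)(0.325) = 2.575
E[X²] = (0)²(0.375) + (1)²(0.3) + (7)²(0.325) = 16.225
var(X) = E[X²] − (E[X])² = 16.225 − (2.575)² = 9.594375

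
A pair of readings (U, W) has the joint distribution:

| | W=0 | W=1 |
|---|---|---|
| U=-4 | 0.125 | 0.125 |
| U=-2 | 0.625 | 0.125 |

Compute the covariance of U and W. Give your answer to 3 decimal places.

E[U] = -2.5,  E[W] = 0.25
E[UW] = -0.75
Cov(U,W) = E[UW] − E[U]E[W] = -0.75 − (-2.5)(0.25) = -0.125

-0.125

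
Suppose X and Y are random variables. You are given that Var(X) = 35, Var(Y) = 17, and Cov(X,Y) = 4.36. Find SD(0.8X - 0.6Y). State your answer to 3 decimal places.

Var(0.8X - 0.6Y) = (0.8)²·Var(X) + (-0.6)²·Var(Y) + 2·(0.8)·(-0.6)·Cov(X,Y)
= 0.64·35 + 0.36·17 + -0.96·4.36 = 24.3344
SD(0.8X - 0.6Y) = √24.3344 ≈ 4.933

4.933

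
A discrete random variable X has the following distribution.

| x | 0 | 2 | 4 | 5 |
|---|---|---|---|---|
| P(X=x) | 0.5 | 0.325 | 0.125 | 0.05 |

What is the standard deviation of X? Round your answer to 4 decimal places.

E[X] = (0)(0.5) + (2)(0.325) + (4)(0.125) + (5)(0.05) = 1.4
E[X²] = (0)²(0.5) + (2)²(0.325) + (4)²(0.125) + (5)²(0.05) = 4.55
var(X) = E[X²] − (E[X])² = 4.55 − (1.4)² = 2.59
SD(X) = √2.59 ≈ 1.6093

1.6093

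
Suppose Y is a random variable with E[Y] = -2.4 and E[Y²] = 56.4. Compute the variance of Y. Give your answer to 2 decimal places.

V(Y) = 56.4 − (-2.4)² = 50.64

50.64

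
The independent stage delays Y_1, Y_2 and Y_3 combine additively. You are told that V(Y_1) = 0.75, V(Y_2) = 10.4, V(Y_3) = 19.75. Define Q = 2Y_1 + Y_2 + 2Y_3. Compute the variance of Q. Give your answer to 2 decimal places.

By independence, V(Q) = (2)²V(Y_1) + (1)²V(Y_2) + (2)²V(Y_3)
= (2)²·0.75 + (1)²·10.4 + (2)²·19.75 = 92.4

92.40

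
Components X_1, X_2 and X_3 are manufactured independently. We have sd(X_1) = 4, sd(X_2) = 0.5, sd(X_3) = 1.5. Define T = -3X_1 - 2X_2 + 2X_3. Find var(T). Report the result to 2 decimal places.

var(X_1) = 16, var(X_2) = 0.25, var(X_3) = 2.25
By independence, var(T) = (-3)²var(X_1) + (-2)²var(X_2) + (2)²var(X_3)
= (-3)²·16 + (-2)²·0.25 + (2)²·2.25 = 154

154.00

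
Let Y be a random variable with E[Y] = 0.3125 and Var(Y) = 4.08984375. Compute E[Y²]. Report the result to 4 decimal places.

E[Y²] = Var(Y) + (E[Y])² = 4.08984375 + (0.3125)² = 4.1875

4.1875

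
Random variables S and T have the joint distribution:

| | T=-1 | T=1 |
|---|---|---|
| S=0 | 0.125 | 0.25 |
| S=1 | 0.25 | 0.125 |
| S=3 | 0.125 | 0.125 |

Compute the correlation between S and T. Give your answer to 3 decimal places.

E[S] = 1.125,  E[T] = 0
E[ST] = -0.125
Cov(S,T) = E[ST] − E[S]E[T] = -0.125 − (1.125)(0) = -0.125
Var(S) = 1.359375,  Var(T) = 1
ρ = -0.125 / √(1.359375·1) ≈ -0.107

-0.107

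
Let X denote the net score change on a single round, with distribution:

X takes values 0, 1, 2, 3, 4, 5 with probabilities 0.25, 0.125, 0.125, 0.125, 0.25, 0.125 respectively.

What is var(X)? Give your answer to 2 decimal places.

3.23

E[X] = (0)(0.25) + (1)(0.125) + (2)(0.125) + (3)(0.125) + (4)(0.25) + (5)(0.125) = 2.375
E[X²] = (0)²(0.25) + (1)²(0.125) + (2)²(0.125) + (3)²(0.125) + (4)²(0.25) + (5)²(0.125) = 8.875
var(X) = E[X²] − (E[X])² = 8.875 − (2.375)² = 3.234375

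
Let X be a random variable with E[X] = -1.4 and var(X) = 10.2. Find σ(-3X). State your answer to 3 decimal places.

var(-3X) = (-3)²·10.2 = 91.8
σ(-3X) = √91.8 ≈ 9.581

9.581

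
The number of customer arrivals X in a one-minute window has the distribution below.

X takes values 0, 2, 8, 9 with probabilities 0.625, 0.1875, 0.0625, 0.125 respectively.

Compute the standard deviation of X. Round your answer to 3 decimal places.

E[X] = (0)(0.625) + (2)(0.1875) + (8)(0.0625) + (9)(0.125) = 2
E[X²] = (0)²(0.625) + (2)²(0.1875) + (8)²(0.0625) + (9)²(0.125) = 14.875
Var(X) = E[X²] − (E[X])² = 14.875 − (2)² = 10.875
σ(X) = √10.875 ≈ 3.298

3.298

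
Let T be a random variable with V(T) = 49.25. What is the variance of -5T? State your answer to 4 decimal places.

1231.2500

V(-5T) = (-5)²·V(T) = 25·49.25 = 1231.25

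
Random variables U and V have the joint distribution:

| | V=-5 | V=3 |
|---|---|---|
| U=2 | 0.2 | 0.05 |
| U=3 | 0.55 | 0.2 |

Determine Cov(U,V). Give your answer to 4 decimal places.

E[U] = 2.75,  E[V] = -3
E[UV] = -8.15
Cov(U,V) = E[UV] − E[U]E[V] = -8.15 − (2.75)(-3) = 0.1

0.1000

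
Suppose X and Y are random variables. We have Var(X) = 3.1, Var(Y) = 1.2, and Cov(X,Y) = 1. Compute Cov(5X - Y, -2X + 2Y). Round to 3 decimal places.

Cov(5X - Y, -2X + 2Y) = (5)(-2)Var(X) + (-1)(2)Var(Y) + [(5)(2) + (-1)(-2)]Cov(X,Y)
= -10·3.1 + -2·1.2 + 12·1 = -21.4

-21.400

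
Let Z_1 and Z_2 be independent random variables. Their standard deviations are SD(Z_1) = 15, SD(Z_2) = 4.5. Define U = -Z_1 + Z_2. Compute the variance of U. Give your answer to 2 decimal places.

245.25

Var(Z_1) = 225, Var(Z_2) = 20.25
By independence, Var(U) = (-1)²Var(Z_1) + (1)²Var(Z_2)
= (-1)²·225 + (1)²·20.25 = 245.25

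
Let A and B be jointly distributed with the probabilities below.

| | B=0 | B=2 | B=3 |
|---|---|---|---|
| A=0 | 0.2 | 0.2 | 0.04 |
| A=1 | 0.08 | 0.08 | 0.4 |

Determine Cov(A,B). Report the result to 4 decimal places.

E[A] = 0.56,  E[B] = 1.88
E[AB] = 1.36
Cov(A,B) = E[AB] − E[A]E[B] = 1.36 − (0.56)(1.88) = 0.3072

0.3072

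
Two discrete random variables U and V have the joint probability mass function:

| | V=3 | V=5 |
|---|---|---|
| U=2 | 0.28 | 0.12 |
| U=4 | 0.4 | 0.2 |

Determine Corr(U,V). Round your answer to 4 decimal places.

0.0350

E[U] = 3.2,  E[V] = 3.64
E[UV] = 11.68
Cov(U,V) = E[UV] − E[U]E[V] = 11.68 − (3.2)(3.64) = 0.032
Var(U) = 0.96,  Var(V) = 0.8704
ρ = 0.032 / √(0.96·0.8704) ≈ 0.0350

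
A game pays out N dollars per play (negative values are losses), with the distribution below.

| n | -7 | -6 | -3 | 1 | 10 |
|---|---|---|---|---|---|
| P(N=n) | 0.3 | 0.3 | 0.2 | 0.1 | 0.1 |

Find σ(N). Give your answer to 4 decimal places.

5.0833

E[N] = (-7)(0.3) + (-6)(0.3) + (-3)(0.2) + (1)(0.1) + (10)(0.1) = -3.4
E[N²] = (-7)²(0.3) + (-6)²(0.3) + (-3)²(0.2) + (1)²(0.1) + (10)²(0.1) = 37.4
Var(N) = E[N²] − (E[N])² = 37.4 − (-3.4)² = 25.84
σ(N) = √25.84 ≈ 5.0833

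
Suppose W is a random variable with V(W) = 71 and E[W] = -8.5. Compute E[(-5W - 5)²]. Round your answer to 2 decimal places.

E[-5W - 5] = -5·-8.5 − 5 = 37.5
V(-5W - 5) = (-5)²·71 = 1775
E[(-5W - 5)²] = V((-5W - 5)) + (E[(-5W - 5)])² = 1775 + (37.5)² = 3181.25

3181.25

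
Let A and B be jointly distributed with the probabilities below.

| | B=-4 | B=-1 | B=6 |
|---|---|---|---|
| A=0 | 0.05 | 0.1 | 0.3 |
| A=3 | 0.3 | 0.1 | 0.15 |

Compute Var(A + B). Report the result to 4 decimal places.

E[A] = 1.65,  E[B] = 1.1,  E[AB] = -1.2
Var(A) = 4.95 − (1.65)² = 2.2275;  Var(B) = 22 − (1.1)² = 20.79
cov(A,B) = -1.2 − (1.65)(1.1) = -3.015
Var(A + B) = (1)²·2.2275 + (1)²·20.79 + 2·(1)·(1)·-3.015 = 16.9875

16.9875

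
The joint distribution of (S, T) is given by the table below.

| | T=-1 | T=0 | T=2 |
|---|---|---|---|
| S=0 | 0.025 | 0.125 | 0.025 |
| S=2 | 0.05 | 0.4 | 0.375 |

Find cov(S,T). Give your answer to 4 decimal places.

0.2038

E[S] = 1.65,  E[T] = 0.725
E[ST] = 1.4
cov(S,T) = E[ST] − E[S]E[T] = 1.4 − (1.65)(0.725) = 0.20375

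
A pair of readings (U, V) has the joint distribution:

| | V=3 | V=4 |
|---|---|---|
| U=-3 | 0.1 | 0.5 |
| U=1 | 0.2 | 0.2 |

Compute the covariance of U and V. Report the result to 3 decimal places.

E[U] = -1.4,  E[V] = 3.7
E[UV] = -5.5
Cov(U,V) = E[UV] − E[U]E[V] = -5.5 − (-1.4)(3.7) = -0.32

-0.320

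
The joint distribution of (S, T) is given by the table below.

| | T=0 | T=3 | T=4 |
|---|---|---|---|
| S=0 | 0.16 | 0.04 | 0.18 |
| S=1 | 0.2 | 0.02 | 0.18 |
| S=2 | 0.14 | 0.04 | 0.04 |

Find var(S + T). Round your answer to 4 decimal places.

E[S] = 0.84,  E[T] = 1.9,  E[ST] = 1.34
var(S) = 1.28 − (0.84)² = 0.5744;  var(T) = 7.3 − (1.9)² = 3.69
Cov(S,T) = 1.34 − (0.84)(1.9) = -0.256
var(S + T) = (1)²·0.5744 + (1)²·3.69 + 2·(1)·(1)·-0.256 = 3.7524

3.7524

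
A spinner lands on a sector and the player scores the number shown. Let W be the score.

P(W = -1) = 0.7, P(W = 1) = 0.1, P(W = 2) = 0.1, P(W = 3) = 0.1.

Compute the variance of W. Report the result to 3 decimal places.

2.090

E[W] = (-1)(0.7) + (1)(0.1) + (2)(0.1) + (3)(0.1) = -0.1
E[W²] = (-1)²(0.7) + (1)²(0.1) + (2)²(0.1) + (3)²(0.1) = 2.1
var(W) = E[W²] − (E[W])² = 2.1 − (-0.1)² = 2.09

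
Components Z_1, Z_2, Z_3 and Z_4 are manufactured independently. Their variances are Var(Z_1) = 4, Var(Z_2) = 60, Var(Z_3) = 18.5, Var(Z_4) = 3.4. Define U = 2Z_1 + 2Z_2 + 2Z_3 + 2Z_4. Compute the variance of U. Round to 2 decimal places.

By independence, Var(U) = (2)²Var(Z_1) + (2)²Var(Z_2) + (2)²Var(Z_3) + (2)²Var(Z_4)
= (2)²·4 + (2)²·60 + (2)²·18.5 + (2)²·3.4 = 343.6

343.60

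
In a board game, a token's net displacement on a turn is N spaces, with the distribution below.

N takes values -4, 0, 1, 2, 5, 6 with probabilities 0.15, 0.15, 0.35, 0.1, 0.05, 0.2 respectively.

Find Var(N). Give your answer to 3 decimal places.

E[N] = (-4)(0.15) + (0)(0.15) + (1)(0.35) + (2)(0.1) + (5)(0.05) + (6)(0.2) = 1.4
E[N²] = (-4)²(0.15) + (0)²(0.15) + (1)²(0.35) + (2)²(0.1) + (5)²(0.05) + (6)²(0.2) = 11.6
Var(N) = E[N²] − (E[N])² = 11.6 − (1.4)² = 9.64

9.640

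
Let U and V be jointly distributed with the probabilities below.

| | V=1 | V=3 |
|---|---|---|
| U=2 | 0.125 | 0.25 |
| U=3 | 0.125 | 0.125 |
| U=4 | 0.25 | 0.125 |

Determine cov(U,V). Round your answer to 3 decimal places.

-0.250

E[U] = 3,  E[V] = 2
E[UV] = 5.75
cov(U,V) = E[UV] − E[U]E[V] = 5.75 − (3)(2) = -0.25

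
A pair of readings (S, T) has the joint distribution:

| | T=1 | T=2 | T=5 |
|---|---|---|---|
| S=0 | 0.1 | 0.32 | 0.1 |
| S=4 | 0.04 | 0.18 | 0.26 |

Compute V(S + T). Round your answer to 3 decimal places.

8.800

E[S] = 1.92,  E[T] = 2.94,  E[ST] = 6.8
V(S) = 7.68 − (1.92)² = 3.9936;  V(T) = 11.14 − (2.94)² = 2.4964
cov(S,T) = 6.8 − (1.92)(2.94) = 1.1552
V(S + T) = (1)²·3.9936 + (1)²·2.4964 + 2·(1)·(1)·1.1552 = 8.8004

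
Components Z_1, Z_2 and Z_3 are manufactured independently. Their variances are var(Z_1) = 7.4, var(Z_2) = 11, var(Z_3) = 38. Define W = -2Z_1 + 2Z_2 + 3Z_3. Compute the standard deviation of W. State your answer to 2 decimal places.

20.39

By independence, var(W) = (-2)²var(Z_1) + (2)²var(Z_2) + (3)²var(Z_3)
= (-2)²·7.4 + (2)²·11 + (3)²·38 = 415.6
SD(W) = √415.6 ≈ 20.39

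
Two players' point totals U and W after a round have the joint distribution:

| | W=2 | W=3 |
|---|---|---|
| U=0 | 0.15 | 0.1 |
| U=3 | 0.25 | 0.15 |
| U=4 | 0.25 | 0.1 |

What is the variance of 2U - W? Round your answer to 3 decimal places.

E[U] = 2.6,  E[W] = 2.35,  E[UW] = 6.05
Var(U) = 9.2 − (2.6)² = 2.44;  Var(W) = 5.75 − (2.35)² = 0.2275
Cov(U,W) = 6.05 − (2.6)(2.35) = -0.06
Var(2U - W) = (2)²·2.44 + (-1)²·0.2275 + 2·(2)·(-1)·-0.06 = 10.2275

10.228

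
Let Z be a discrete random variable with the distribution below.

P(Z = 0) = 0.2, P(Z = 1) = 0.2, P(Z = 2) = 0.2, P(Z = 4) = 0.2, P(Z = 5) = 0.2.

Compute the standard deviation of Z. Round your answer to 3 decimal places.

E[Z] = (0)(0.2) + (1)(0.2) + (2)(0.2) + (4)(0.2) + (5)(0.2) = 2.4
E[Z²] = (0)²(0.2) + (1)²(0.2) + (2)²(0.2) + (4)²(0.2) + (5)²(0.2) = 9.2
var(Z) = E[Z²] − (E[Z])² = 9.2 − (2.4)² = 3.44
SD(Z) = √3.44 ≈ 1.855

1.855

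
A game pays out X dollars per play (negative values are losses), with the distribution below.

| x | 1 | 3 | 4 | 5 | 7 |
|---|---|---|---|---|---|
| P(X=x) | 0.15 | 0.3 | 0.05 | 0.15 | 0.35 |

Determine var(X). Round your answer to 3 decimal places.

E[X] = (1)(0.15) + (3)(0.3) + (4)(0.05) + (5)(0.15) + (7)(0.35) = 4.45
E[X²] = (1)²(0.15) + (3)²(0.3) + (4)²(0.05) + (5)²(0.15) + (7)²(0.35) = 24.55
var(X) = E[X²] − (E[X])² = 24.55 − (4.45)² = 4.7475

4.748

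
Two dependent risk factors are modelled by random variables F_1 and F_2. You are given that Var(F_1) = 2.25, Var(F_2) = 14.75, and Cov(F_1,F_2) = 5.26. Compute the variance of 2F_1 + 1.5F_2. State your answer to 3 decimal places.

73.748

Var(2F_1 + 1.5F_2) = (2)²·Var(F_1) + (1.5)²·Var(F_2) + 2·(2)·(1.5)·Cov(F_1,F_2)
= 4·2.25 + 2.25·14.75 + 6·5.26 = 73.7475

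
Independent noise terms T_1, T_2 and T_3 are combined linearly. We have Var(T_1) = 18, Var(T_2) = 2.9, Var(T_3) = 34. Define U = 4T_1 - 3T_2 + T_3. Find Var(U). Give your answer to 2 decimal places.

348.10

By independence, Var(U) = (4)²Var(T_1) + (-3)²Var(T_2) + (1)²Var(T_3)
= (4)²·18 + (-3)²·2.9 + (1)²·34 = 348.1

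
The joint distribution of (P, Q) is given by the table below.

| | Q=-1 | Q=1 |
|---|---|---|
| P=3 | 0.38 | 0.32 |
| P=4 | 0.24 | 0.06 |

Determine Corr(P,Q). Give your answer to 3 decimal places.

E[P] = 3.3,  E[Q] = -0.24
E[PQ] = -0.9
Cov(P,Q) = E[PQ] − E[P]E[Q] = -0.9 − (3.3)(-0.24) = -0.108
Var(P) = 0.21,  Var(Q) = 0.9424
ρ = -0.108 / √(0.21·0.9424) ≈ -0.243

-0.243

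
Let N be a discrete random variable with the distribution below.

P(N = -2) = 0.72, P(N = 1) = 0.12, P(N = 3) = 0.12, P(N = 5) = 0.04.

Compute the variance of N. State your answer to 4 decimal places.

4.5024

E[N] = (-2)(0.72) + (1)(0.12) + (3)(0.12) + (5)(0.04) = -0.76
E[N²] = (-2)²(0.72) + (1)²(0.12) + (3)²(0.12) + (5)²(0.04) = 5.08
var(N) = E[N²] − (E[N])² = 5.08 − (-0.76)² = 4.5024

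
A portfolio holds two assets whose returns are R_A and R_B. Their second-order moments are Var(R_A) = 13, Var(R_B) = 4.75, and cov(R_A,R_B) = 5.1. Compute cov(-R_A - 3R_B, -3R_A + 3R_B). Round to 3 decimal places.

cov(-R_A - 3R_B, -3R_A + 3R_B) = (-1)(-3)Var(R_A) + (-3)(3)Var(R_B) + [(-1)(3) + (-3)(-3)]cov(R_A,R_B)
= 3·13 + -9·4.75 + 6·5.1 = 26.85

26.850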